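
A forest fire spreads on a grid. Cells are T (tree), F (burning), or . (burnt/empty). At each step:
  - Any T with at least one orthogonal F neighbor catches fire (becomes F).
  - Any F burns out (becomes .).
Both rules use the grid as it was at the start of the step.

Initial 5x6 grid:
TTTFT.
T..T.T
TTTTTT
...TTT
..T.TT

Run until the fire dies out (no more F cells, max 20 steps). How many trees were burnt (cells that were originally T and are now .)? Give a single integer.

Answer: 18

Derivation:
Step 1: +3 fires, +1 burnt (F count now 3)
Step 2: +2 fires, +3 burnt (F count now 2)
Step 3: +4 fires, +2 burnt (F count now 4)
Step 4: +4 fires, +4 burnt (F count now 4)
Step 5: +4 fires, +4 burnt (F count now 4)
Step 6: +1 fires, +4 burnt (F count now 1)
Step 7: +0 fires, +1 burnt (F count now 0)
Fire out after step 7
Initially T: 19, now '.': 29
Total burnt (originally-T cells now '.'): 18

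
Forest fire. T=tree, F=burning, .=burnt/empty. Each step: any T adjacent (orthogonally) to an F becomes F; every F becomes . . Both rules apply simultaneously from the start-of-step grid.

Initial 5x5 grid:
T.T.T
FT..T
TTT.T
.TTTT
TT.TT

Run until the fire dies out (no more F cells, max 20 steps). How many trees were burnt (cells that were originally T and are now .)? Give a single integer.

Step 1: +3 fires, +1 burnt (F count now 3)
Step 2: +1 fires, +3 burnt (F count now 1)
Step 3: +2 fires, +1 burnt (F count now 2)
Step 4: +2 fires, +2 burnt (F count now 2)
Step 5: +2 fires, +2 burnt (F count now 2)
Step 6: +2 fires, +2 burnt (F count now 2)
Step 7: +2 fires, +2 burnt (F count now 2)
Step 8: +1 fires, +2 burnt (F count now 1)
Step 9: +1 fires, +1 burnt (F count now 1)
Step 10: +0 fires, +1 burnt (F count now 0)
Fire out after step 10
Initially T: 17, now '.': 24
Total burnt (originally-T cells now '.'): 16

Answer: 16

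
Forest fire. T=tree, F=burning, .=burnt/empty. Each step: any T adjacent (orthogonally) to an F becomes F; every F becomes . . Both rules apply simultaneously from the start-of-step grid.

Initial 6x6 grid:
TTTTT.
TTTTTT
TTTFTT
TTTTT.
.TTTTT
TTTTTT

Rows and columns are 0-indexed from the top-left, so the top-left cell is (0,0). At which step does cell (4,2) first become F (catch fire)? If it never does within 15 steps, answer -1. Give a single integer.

Step 1: cell (4,2)='T' (+4 fires, +1 burnt)
Step 2: cell (4,2)='T' (+8 fires, +4 burnt)
Step 3: cell (4,2)='F' (+9 fires, +8 burnt)
  -> target ignites at step 3
Step 4: cell (4,2)='.' (+7 fires, +9 burnt)
Step 5: cell (4,2)='.' (+3 fires, +7 burnt)
Step 6: cell (4,2)='.' (+1 fires, +3 burnt)
Step 7: cell (4,2)='.' (+0 fires, +1 burnt)
  fire out at step 7

3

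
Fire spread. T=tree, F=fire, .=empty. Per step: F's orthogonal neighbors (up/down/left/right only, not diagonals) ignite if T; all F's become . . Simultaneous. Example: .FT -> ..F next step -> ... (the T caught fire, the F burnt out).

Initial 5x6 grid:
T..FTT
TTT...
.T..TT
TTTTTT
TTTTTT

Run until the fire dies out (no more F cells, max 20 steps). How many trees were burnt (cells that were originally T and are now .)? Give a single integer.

Answer: 2

Derivation:
Step 1: +1 fires, +1 burnt (F count now 1)
Step 2: +1 fires, +1 burnt (F count now 1)
Step 3: +0 fires, +1 burnt (F count now 0)
Fire out after step 3
Initially T: 21, now '.': 11
Total burnt (originally-T cells now '.'): 2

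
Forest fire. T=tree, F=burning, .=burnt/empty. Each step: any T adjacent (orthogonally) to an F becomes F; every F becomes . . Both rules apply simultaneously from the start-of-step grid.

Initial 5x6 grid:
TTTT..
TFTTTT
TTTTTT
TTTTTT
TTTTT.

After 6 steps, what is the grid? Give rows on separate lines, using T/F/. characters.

Step 1: 4 trees catch fire, 1 burn out
  TFTT..
  F.FTTT
  TFTTTT
  TTTTTT
  TTTTT.
Step 2: 6 trees catch fire, 4 burn out
  F.FT..
  ...FTT
  F.FTTT
  TFTTTT
  TTTTT.
Step 3: 6 trees catch fire, 6 burn out
  ...F..
  ....FT
  ...FTT
  F.FTTT
  TFTTT.
Step 4: 5 trees catch fire, 6 burn out
  ......
  .....F
  ....FT
  ...FTT
  F.FTT.
Step 5: 3 trees catch fire, 5 burn out
  ......
  ......
  .....F
  ....FT
  ...FT.
Step 6: 2 trees catch fire, 3 burn out
  ......
  ......
  ......
  .....F
  ....F.

......
......
......
.....F
....F.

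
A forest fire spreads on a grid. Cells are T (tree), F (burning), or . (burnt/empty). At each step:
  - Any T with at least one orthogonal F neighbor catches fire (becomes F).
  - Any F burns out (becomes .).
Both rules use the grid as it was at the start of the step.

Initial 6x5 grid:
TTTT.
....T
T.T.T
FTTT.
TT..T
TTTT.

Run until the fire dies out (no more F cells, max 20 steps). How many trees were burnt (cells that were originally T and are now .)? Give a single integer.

Answer: 11

Derivation:
Step 1: +3 fires, +1 burnt (F count now 3)
Step 2: +3 fires, +3 burnt (F count now 3)
Step 3: +3 fires, +3 burnt (F count now 3)
Step 4: +1 fires, +3 burnt (F count now 1)
Step 5: +1 fires, +1 burnt (F count now 1)
Step 6: +0 fires, +1 burnt (F count now 0)
Fire out after step 6
Initially T: 18, now '.': 23
Total burnt (originally-T cells now '.'): 11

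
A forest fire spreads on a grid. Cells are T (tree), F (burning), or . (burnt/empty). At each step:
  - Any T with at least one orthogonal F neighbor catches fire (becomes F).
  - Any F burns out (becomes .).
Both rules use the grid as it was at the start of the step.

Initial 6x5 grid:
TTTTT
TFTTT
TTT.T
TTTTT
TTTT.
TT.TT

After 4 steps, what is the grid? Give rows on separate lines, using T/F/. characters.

Step 1: 4 trees catch fire, 1 burn out
  TFTTT
  F.FTT
  TFT.T
  TTTTT
  TTTT.
  TT.TT
Step 2: 6 trees catch fire, 4 burn out
  F.FTT
  ...FT
  F.F.T
  TFTTT
  TTTT.
  TT.TT
Step 3: 5 trees catch fire, 6 burn out
  ...FT
  ....F
  ....T
  F.FTT
  TFTT.
  TT.TT
Step 4: 6 trees catch fire, 5 burn out
  ....F
  .....
  ....F
  ...FT
  F.FT.
  TF.TT

....F
.....
....F
...FT
F.FT.
TF.TT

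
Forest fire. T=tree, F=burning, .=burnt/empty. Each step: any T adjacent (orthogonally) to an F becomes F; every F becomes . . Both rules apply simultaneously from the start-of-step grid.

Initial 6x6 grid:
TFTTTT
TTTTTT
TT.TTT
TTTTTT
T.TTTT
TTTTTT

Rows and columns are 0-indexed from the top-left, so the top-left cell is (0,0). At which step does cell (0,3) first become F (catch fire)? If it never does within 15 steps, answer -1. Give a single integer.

Step 1: cell (0,3)='T' (+3 fires, +1 burnt)
Step 2: cell (0,3)='F' (+4 fires, +3 burnt)
  -> target ignites at step 2
Step 3: cell (0,3)='.' (+4 fires, +4 burnt)
Step 4: cell (0,3)='.' (+5 fires, +4 burnt)
Step 5: cell (0,3)='.' (+5 fires, +5 burnt)
Step 6: cell (0,3)='.' (+5 fires, +5 burnt)
Step 7: cell (0,3)='.' (+4 fires, +5 burnt)
Step 8: cell (0,3)='.' (+2 fires, +4 burnt)
Step 9: cell (0,3)='.' (+1 fires, +2 burnt)
Step 10: cell (0,3)='.' (+0 fires, +1 burnt)
  fire out at step 10

2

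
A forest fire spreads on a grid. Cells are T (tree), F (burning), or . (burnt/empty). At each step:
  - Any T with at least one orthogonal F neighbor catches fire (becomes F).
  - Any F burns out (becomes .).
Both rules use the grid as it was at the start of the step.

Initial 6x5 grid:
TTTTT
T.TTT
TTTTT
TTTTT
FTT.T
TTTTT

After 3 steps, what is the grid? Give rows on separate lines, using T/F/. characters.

Step 1: 3 trees catch fire, 1 burn out
  TTTTT
  T.TTT
  TTTTT
  FTTTT
  .FT.T
  FTTTT
Step 2: 4 trees catch fire, 3 burn out
  TTTTT
  T.TTT
  FTTTT
  .FTTT
  ..F.T
  .FTTT
Step 3: 4 trees catch fire, 4 burn out
  TTTTT
  F.TTT
  .FTTT
  ..FTT
  ....T
  ..FTT

TTTTT
F.TTT
.FTTT
..FTT
....T
..FTT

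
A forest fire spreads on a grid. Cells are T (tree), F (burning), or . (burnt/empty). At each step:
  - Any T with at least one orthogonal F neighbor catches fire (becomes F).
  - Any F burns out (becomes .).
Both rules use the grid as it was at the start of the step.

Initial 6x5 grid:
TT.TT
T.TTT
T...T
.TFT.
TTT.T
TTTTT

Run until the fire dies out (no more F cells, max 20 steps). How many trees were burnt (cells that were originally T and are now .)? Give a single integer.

Step 1: +3 fires, +1 burnt (F count now 3)
Step 2: +2 fires, +3 burnt (F count now 2)
Step 3: +3 fires, +2 burnt (F count now 3)
Step 4: +2 fires, +3 burnt (F count now 2)
Step 5: +1 fires, +2 burnt (F count now 1)
Step 6: +0 fires, +1 burnt (F count now 0)
Fire out after step 6
Initially T: 21, now '.': 20
Total burnt (originally-T cells now '.'): 11

Answer: 11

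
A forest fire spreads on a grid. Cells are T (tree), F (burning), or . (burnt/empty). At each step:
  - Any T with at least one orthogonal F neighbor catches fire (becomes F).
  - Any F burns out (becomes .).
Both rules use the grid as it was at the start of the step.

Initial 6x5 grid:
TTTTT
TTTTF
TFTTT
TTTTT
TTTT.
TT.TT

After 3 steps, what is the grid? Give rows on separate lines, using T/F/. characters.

Step 1: 7 trees catch fire, 2 burn out
  TTTTF
  TFTF.
  F.FTF
  TFTTT
  TTTT.
  TT.TT
Step 2: 9 trees catch fire, 7 burn out
  TFTF.
  F.F..
  ...F.
  F.FTF
  TFTT.
  TT.TT
Step 3: 6 trees catch fire, 9 burn out
  F.F..
  .....
  .....
  ...F.
  F.FT.
  TF.TT

F.F..
.....
.....
...F.
F.FT.
TF.TT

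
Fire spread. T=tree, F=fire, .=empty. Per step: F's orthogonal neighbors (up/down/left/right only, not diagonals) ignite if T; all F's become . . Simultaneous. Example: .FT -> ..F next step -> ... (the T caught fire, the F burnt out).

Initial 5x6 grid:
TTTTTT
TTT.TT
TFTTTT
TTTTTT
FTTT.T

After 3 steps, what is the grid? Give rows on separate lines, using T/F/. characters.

Step 1: 6 trees catch fire, 2 burn out
  TTTTTT
  TFT.TT
  F.FTTT
  FFTTTT
  .FTT.T
Step 2: 6 trees catch fire, 6 burn out
  TFTTTT
  F.F.TT
  ...FTT
  ..FTTT
  ..FT.T
Step 3: 5 trees catch fire, 6 burn out
  F.FTTT
  ....TT
  ....FT
  ...FTT
  ...F.T

F.FTTT
....TT
....FT
...FTT
...F.T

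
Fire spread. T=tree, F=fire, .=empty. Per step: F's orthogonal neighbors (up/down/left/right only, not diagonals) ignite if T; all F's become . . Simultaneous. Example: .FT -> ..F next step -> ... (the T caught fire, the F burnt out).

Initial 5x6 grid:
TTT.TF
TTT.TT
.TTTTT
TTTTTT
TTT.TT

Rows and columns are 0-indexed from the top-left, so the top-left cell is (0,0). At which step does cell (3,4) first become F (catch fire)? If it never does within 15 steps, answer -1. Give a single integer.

Step 1: cell (3,4)='T' (+2 fires, +1 burnt)
Step 2: cell (3,4)='T' (+2 fires, +2 burnt)
Step 3: cell (3,4)='T' (+2 fires, +2 burnt)
Step 4: cell (3,4)='F' (+3 fires, +2 burnt)
  -> target ignites at step 4
Step 5: cell (3,4)='.' (+3 fires, +3 burnt)
Step 6: cell (3,4)='.' (+3 fires, +3 burnt)
Step 7: cell (3,4)='.' (+4 fires, +3 burnt)
Step 8: cell (3,4)='.' (+4 fires, +4 burnt)
Step 9: cell (3,4)='.' (+2 fires, +4 burnt)
Step 10: cell (3,4)='.' (+0 fires, +2 burnt)
  fire out at step 10

4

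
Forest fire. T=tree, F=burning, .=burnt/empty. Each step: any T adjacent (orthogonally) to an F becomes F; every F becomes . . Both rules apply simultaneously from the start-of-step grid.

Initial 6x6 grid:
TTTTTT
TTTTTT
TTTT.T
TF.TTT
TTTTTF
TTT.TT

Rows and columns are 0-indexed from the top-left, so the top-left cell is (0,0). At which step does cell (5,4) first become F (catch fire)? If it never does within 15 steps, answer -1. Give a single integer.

Step 1: cell (5,4)='T' (+6 fires, +2 burnt)
Step 2: cell (5,4)='F' (+10 fires, +6 burnt)
  -> target ignites at step 2
Step 3: cell (5,4)='.' (+8 fires, +10 burnt)
Step 4: cell (5,4)='.' (+5 fires, +8 burnt)
Step 5: cell (5,4)='.' (+2 fires, +5 burnt)
Step 6: cell (5,4)='.' (+0 fires, +2 burnt)
  fire out at step 6

2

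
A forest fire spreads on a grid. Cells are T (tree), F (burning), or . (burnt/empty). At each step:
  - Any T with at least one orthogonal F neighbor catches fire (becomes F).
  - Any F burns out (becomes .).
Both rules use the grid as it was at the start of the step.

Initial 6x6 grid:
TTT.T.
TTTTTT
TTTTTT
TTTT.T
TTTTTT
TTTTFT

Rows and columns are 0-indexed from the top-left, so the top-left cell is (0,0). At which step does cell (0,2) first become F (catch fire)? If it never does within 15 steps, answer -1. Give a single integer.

Step 1: cell (0,2)='T' (+3 fires, +1 burnt)
Step 2: cell (0,2)='T' (+3 fires, +3 burnt)
Step 3: cell (0,2)='T' (+4 fires, +3 burnt)
Step 4: cell (0,2)='T' (+5 fires, +4 burnt)
Step 5: cell (0,2)='T' (+6 fires, +5 burnt)
Step 6: cell (0,2)='T' (+4 fires, +6 burnt)
Step 7: cell (0,2)='F' (+4 fires, +4 burnt)
  -> target ignites at step 7
Step 8: cell (0,2)='.' (+2 fires, +4 burnt)
Step 9: cell (0,2)='.' (+1 fires, +2 burnt)
Step 10: cell (0,2)='.' (+0 fires, +1 burnt)
  fire out at step 10

7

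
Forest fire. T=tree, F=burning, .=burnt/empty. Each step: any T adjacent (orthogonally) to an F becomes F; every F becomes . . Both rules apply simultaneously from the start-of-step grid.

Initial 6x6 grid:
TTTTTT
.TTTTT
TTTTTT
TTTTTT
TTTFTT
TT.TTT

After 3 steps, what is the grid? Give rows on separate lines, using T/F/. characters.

Step 1: 4 trees catch fire, 1 burn out
  TTTTTT
  .TTTTT
  TTTTTT
  TTTFTT
  TTF.FT
  TT.FTT
Step 2: 6 trees catch fire, 4 burn out
  TTTTTT
  .TTTTT
  TTTFTT
  TTF.FT
  TF...F
  TT..FT
Step 3: 8 trees catch fire, 6 burn out
  TTTTTT
  .TTFTT
  TTF.FT
  TF...F
  F.....
  TF...F

TTTTTT
.TTFTT
TTF.FT
TF...F
F.....
TF...F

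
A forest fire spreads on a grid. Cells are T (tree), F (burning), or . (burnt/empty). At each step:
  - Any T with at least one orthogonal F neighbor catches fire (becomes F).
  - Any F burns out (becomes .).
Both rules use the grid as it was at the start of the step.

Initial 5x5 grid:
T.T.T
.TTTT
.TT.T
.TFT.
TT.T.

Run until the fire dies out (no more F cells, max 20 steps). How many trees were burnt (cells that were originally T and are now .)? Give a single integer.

Answer: 14

Derivation:
Step 1: +3 fires, +1 burnt (F count now 3)
Step 2: +4 fires, +3 burnt (F count now 4)
Step 3: +4 fires, +4 burnt (F count now 4)
Step 4: +1 fires, +4 burnt (F count now 1)
Step 5: +2 fires, +1 burnt (F count now 2)
Step 6: +0 fires, +2 burnt (F count now 0)
Fire out after step 6
Initially T: 15, now '.': 24
Total burnt (originally-T cells now '.'): 14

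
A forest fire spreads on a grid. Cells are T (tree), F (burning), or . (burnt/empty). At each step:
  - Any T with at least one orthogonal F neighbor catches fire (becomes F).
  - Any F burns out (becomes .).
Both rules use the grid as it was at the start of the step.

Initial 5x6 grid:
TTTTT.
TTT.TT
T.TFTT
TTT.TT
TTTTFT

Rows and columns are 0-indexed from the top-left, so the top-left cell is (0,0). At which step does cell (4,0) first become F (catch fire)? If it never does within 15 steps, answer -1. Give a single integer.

Step 1: cell (4,0)='T' (+5 fires, +2 burnt)
Step 2: cell (4,0)='T' (+6 fires, +5 burnt)
Step 3: cell (4,0)='T' (+6 fires, +6 burnt)
Step 4: cell (4,0)='F' (+5 fires, +6 burnt)
  -> target ignites at step 4
Step 5: cell (4,0)='.' (+2 fires, +5 burnt)
Step 6: cell (4,0)='.' (+0 fires, +2 burnt)
  fire out at step 6

4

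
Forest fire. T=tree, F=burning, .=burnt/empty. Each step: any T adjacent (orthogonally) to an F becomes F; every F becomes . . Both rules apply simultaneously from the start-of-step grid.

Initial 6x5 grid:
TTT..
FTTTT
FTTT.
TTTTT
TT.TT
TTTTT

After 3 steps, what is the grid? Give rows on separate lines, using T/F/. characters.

Step 1: 4 trees catch fire, 2 burn out
  FTT..
  .FTTT
  .FTT.
  FTTTT
  TT.TT
  TTTTT
Step 2: 5 trees catch fire, 4 burn out
  .FT..
  ..FTT
  ..FT.
  .FTTT
  FT.TT
  TTTTT
Step 3: 6 trees catch fire, 5 burn out
  ..F..
  ...FT
  ...F.
  ..FTT
  .F.TT
  FTTTT

..F..
...FT
...F.
..FTT
.F.TT
FTTTT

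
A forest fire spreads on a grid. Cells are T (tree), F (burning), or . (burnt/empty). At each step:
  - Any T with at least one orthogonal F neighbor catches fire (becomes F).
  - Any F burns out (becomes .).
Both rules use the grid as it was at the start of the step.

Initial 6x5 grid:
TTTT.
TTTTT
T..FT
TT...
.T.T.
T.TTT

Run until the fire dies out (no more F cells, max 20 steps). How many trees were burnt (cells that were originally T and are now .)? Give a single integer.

Step 1: +2 fires, +1 burnt (F count now 2)
Step 2: +3 fires, +2 burnt (F count now 3)
Step 3: +2 fires, +3 burnt (F count now 2)
Step 4: +2 fires, +2 burnt (F count now 2)
Step 5: +2 fires, +2 burnt (F count now 2)
Step 6: +1 fires, +2 burnt (F count now 1)
Step 7: +1 fires, +1 burnt (F count now 1)
Step 8: +1 fires, +1 burnt (F count now 1)
Step 9: +0 fires, +1 burnt (F count now 0)
Fire out after step 9
Initially T: 19, now '.': 25
Total burnt (originally-T cells now '.'): 14

Answer: 14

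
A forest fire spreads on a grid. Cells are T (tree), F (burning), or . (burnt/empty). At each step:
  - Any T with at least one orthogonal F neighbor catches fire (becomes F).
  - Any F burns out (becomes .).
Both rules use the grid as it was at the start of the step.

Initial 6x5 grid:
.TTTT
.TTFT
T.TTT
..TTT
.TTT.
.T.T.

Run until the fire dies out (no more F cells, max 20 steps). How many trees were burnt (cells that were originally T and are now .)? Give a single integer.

Step 1: +4 fires, +1 burnt (F count now 4)
Step 2: +6 fires, +4 burnt (F count now 6)
Step 3: +4 fires, +6 burnt (F count now 4)
Step 4: +2 fires, +4 burnt (F count now 2)
Step 5: +1 fires, +2 burnt (F count now 1)
Step 6: +1 fires, +1 burnt (F count now 1)
Step 7: +0 fires, +1 burnt (F count now 0)
Fire out after step 7
Initially T: 19, now '.': 29
Total burnt (originally-T cells now '.'): 18

Answer: 18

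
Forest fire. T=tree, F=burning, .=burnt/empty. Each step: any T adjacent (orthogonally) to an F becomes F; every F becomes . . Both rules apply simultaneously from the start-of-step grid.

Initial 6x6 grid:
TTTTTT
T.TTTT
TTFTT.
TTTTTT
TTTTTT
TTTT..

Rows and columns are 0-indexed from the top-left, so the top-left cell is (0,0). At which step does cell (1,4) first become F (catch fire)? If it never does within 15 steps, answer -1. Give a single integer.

Step 1: cell (1,4)='T' (+4 fires, +1 burnt)
Step 2: cell (1,4)='T' (+7 fires, +4 burnt)
Step 3: cell (1,4)='F' (+9 fires, +7 burnt)
  -> target ignites at step 3
Step 4: cell (1,4)='.' (+8 fires, +9 burnt)
Step 5: cell (1,4)='.' (+3 fires, +8 burnt)
Step 6: cell (1,4)='.' (+0 fires, +3 burnt)
  fire out at step 6

3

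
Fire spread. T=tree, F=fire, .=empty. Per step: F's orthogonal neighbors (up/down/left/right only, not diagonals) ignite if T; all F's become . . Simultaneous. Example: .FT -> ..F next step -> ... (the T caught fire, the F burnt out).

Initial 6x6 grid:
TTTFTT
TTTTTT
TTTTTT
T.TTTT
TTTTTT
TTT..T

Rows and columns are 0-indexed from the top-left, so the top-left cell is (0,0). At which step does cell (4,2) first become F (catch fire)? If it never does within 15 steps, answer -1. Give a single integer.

Step 1: cell (4,2)='T' (+3 fires, +1 burnt)
Step 2: cell (4,2)='T' (+5 fires, +3 burnt)
Step 3: cell (4,2)='T' (+6 fires, +5 burnt)
Step 4: cell (4,2)='T' (+6 fires, +6 burnt)
Step 5: cell (4,2)='F' (+4 fires, +6 burnt)
  -> target ignites at step 5
Step 6: cell (4,2)='.' (+4 fires, +4 burnt)
Step 7: cell (4,2)='.' (+3 fires, +4 burnt)
Step 8: cell (4,2)='.' (+1 fires, +3 burnt)
Step 9: cell (4,2)='.' (+0 fires, +1 burnt)
  fire out at step 9

5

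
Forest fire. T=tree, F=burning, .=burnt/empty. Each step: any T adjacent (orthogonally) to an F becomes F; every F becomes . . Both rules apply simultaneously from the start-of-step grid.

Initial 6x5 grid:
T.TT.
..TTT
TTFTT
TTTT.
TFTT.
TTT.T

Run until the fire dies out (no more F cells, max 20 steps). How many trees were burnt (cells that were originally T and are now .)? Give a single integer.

Step 1: +8 fires, +2 burnt (F count now 8)
Step 2: +9 fires, +8 burnt (F count now 9)
Step 3: +2 fires, +9 burnt (F count now 2)
Step 4: +0 fires, +2 burnt (F count now 0)
Fire out after step 4
Initially T: 21, now '.': 28
Total burnt (originally-T cells now '.'): 19

Answer: 19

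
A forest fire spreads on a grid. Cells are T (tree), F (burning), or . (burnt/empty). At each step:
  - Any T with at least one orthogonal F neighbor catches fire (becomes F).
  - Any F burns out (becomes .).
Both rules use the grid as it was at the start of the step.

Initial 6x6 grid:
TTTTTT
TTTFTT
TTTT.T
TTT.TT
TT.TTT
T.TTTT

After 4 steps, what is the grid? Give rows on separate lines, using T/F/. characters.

Step 1: 4 trees catch fire, 1 burn out
  TTTFTT
  TTF.FT
  TTTF.T
  TTT.TT
  TT.TTT
  T.TTTT
Step 2: 5 trees catch fire, 4 burn out
  TTF.FT
  TF...F
  TTF..T
  TTT.TT
  TT.TTT
  T.TTTT
Step 3: 6 trees catch fire, 5 burn out
  TF...F
  F.....
  TF...F
  TTF.TT
  TT.TTT
  T.TTTT
Step 4: 4 trees catch fire, 6 burn out
  F.....
  ......
  F.....
  TF..TF
  TT.TTT
  T.TTTT

F.....
......
F.....
TF..TF
TT.TTT
T.TTTT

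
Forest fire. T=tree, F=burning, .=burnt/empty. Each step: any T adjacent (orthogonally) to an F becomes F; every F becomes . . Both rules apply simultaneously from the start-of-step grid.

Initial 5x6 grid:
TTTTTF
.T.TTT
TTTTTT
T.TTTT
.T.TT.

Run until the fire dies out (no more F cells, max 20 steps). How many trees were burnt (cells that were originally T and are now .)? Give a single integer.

Answer: 22

Derivation:
Step 1: +2 fires, +1 burnt (F count now 2)
Step 2: +3 fires, +2 burnt (F count now 3)
Step 3: +4 fires, +3 burnt (F count now 4)
Step 4: +3 fires, +4 burnt (F count now 3)
Step 5: +5 fires, +3 burnt (F count now 5)
Step 6: +3 fires, +5 burnt (F count now 3)
Step 7: +1 fires, +3 burnt (F count now 1)
Step 8: +1 fires, +1 burnt (F count now 1)
Step 9: +0 fires, +1 burnt (F count now 0)
Fire out after step 9
Initially T: 23, now '.': 29
Total burnt (originally-T cells now '.'): 22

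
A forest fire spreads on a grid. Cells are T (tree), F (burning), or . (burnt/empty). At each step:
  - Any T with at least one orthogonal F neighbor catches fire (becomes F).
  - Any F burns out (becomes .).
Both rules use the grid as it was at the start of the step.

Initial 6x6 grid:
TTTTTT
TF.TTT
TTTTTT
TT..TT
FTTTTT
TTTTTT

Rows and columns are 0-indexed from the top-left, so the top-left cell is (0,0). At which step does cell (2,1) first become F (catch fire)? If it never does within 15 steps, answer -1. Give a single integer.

Step 1: cell (2,1)='F' (+6 fires, +2 burnt)
  -> target ignites at step 1
Step 2: cell (2,1)='.' (+7 fires, +6 burnt)
Step 3: cell (2,1)='.' (+4 fires, +7 burnt)
Step 4: cell (2,1)='.' (+5 fires, +4 burnt)
Step 5: cell (2,1)='.' (+6 fires, +5 burnt)
Step 6: cell (2,1)='.' (+3 fires, +6 burnt)
Step 7: cell (2,1)='.' (+0 fires, +3 burnt)
  fire out at step 7

1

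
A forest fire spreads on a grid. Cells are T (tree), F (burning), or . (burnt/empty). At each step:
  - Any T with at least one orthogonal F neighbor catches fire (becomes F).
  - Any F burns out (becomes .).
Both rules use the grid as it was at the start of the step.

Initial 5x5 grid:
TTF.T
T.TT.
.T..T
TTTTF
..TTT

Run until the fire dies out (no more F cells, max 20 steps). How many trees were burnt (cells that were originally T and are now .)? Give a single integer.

Answer: 14

Derivation:
Step 1: +5 fires, +2 burnt (F count now 5)
Step 2: +4 fires, +5 burnt (F count now 4)
Step 3: +3 fires, +4 burnt (F count now 3)
Step 4: +2 fires, +3 burnt (F count now 2)
Step 5: +0 fires, +2 burnt (F count now 0)
Fire out after step 5
Initially T: 15, now '.': 24
Total burnt (originally-T cells now '.'): 14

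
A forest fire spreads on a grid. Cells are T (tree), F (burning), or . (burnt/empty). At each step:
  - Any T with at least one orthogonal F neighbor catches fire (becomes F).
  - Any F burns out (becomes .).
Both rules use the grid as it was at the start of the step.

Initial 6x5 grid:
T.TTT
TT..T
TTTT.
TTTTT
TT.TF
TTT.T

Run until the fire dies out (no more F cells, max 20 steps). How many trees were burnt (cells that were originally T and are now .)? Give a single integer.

Step 1: +3 fires, +1 burnt (F count now 3)
Step 2: +1 fires, +3 burnt (F count now 1)
Step 3: +2 fires, +1 burnt (F count now 2)
Step 4: +2 fires, +2 burnt (F count now 2)
Step 5: +3 fires, +2 burnt (F count now 3)
Step 6: +4 fires, +3 burnt (F count now 4)
Step 7: +3 fires, +4 burnt (F count now 3)
Step 8: +1 fires, +3 burnt (F count now 1)
Step 9: +0 fires, +1 burnt (F count now 0)
Fire out after step 9
Initially T: 23, now '.': 26
Total burnt (originally-T cells now '.'): 19

Answer: 19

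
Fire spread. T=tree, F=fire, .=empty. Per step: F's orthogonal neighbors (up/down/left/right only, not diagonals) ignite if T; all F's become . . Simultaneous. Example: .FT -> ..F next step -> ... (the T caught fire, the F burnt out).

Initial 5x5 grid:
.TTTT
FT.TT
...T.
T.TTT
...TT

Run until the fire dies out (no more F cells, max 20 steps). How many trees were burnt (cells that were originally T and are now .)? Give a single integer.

Answer: 13

Derivation:
Step 1: +1 fires, +1 burnt (F count now 1)
Step 2: +1 fires, +1 burnt (F count now 1)
Step 3: +1 fires, +1 burnt (F count now 1)
Step 4: +1 fires, +1 burnt (F count now 1)
Step 5: +2 fires, +1 burnt (F count now 2)
Step 6: +2 fires, +2 burnt (F count now 2)
Step 7: +1 fires, +2 burnt (F count now 1)
Step 8: +3 fires, +1 burnt (F count now 3)
Step 9: +1 fires, +3 burnt (F count now 1)
Step 10: +0 fires, +1 burnt (F count now 0)
Fire out after step 10
Initially T: 14, now '.': 24
Total burnt (originally-T cells now '.'): 13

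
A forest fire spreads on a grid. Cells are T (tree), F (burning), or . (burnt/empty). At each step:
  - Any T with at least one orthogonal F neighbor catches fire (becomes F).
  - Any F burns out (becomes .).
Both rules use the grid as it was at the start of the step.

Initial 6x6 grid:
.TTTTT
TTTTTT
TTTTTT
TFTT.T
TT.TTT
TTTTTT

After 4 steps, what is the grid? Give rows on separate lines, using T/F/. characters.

Step 1: 4 trees catch fire, 1 burn out
  .TTTTT
  TTTTTT
  TFTTTT
  F.FT.T
  TF.TTT
  TTTTTT
Step 2: 6 trees catch fire, 4 burn out
  .TTTTT
  TFTTTT
  F.FTTT
  ...F.T
  F..TTT
  TFTTTT
Step 3: 7 trees catch fire, 6 burn out
  .FTTTT
  F.FTTT
  ...FTT
  .....T
  ...FTT
  F.FTTT
Step 4: 5 trees catch fire, 7 burn out
  ..FTTT
  ...FTT
  ....FT
  .....T
  ....FT
  ...FTT

..FTTT
...FTT
....FT
.....T
....FT
...FTT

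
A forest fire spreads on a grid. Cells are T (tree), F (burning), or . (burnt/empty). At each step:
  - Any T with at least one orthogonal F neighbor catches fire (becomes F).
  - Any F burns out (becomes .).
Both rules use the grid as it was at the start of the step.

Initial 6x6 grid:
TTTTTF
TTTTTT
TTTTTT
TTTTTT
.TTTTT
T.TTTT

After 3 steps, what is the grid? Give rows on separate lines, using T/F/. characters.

Step 1: 2 trees catch fire, 1 burn out
  TTTTF.
  TTTTTF
  TTTTTT
  TTTTTT
  .TTTTT
  T.TTTT
Step 2: 3 trees catch fire, 2 burn out
  TTTF..
  TTTTF.
  TTTTTF
  TTTTTT
  .TTTTT
  T.TTTT
Step 3: 4 trees catch fire, 3 burn out
  TTF...
  TTTF..
  TTTTF.
  TTTTTF
  .TTTTT
  T.TTTT

TTF...
TTTF..
TTTTF.
TTTTTF
.TTTTT
T.TTTT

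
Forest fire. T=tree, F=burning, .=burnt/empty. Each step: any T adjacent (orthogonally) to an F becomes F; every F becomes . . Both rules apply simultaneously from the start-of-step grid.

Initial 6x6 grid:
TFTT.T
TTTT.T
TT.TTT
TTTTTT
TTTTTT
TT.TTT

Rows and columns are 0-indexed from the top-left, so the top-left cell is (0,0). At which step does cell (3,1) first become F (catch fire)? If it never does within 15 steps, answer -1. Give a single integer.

Step 1: cell (3,1)='T' (+3 fires, +1 burnt)
Step 2: cell (3,1)='T' (+4 fires, +3 burnt)
Step 3: cell (3,1)='F' (+3 fires, +4 burnt)
  -> target ignites at step 3
Step 4: cell (3,1)='.' (+4 fires, +3 burnt)
Step 5: cell (3,1)='.' (+5 fires, +4 burnt)
Step 6: cell (3,1)='.' (+4 fires, +5 burnt)
Step 7: cell (3,1)='.' (+4 fires, +4 burnt)
Step 8: cell (3,1)='.' (+3 fires, +4 burnt)
Step 9: cell (3,1)='.' (+1 fires, +3 burnt)
Step 10: cell (3,1)='.' (+0 fires, +1 burnt)
  fire out at step 10

3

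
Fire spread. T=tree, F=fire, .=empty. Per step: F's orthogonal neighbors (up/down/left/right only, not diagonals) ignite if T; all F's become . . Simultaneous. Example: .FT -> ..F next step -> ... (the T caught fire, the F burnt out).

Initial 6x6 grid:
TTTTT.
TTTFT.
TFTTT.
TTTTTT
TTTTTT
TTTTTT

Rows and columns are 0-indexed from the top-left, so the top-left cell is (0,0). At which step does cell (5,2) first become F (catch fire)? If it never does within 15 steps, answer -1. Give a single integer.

Step 1: cell (5,2)='T' (+8 fires, +2 burnt)
Step 2: cell (5,2)='T' (+9 fires, +8 burnt)
Step 3: cell (5,2)='T' (+6 fires, +9 burnt)
Step 4: cell (5,2)='F' (+5 fires, +6 burnt)
  -> target ignites at step 4
Step 5: cell (5,2)='.' (+2 fires, +5 burnt)
Step 6: cell (5,2)='.' (+1 fires, +2 burnt)
Step 7: cell (5,2)='.' (+0 fires, +1 burnt)
  fire out at step 7

4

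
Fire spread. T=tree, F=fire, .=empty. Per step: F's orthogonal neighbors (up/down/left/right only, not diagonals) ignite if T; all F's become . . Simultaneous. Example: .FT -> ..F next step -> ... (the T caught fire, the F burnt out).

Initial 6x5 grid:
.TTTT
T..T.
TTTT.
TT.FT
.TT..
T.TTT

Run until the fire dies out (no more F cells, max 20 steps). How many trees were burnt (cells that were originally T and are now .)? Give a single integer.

Step 1: +2 fires, +1 burnt (F count now 2)
Step 2: +2 fires, +2 burnt (F count now 2)
Step 3: +2 fires, +2 burnt (F count now 2)
Step 4: +4 fires, +2 burnt (F count now 4)
Step 5: +4 fires, +4 burnt (F count now 4)
Step 6: +1 fires, +4 burnt (F count now 1)
Step 7: +1 fires, +1 burnt (F count now 1)
Step 8: +1 fires, +1 burnt (F count now 1)
Step 9: +1 fires, +1 burnt (F count now 1)
Step 10: +0 fires, +1 burnt (F count now 0)
Fire out after step 10
Initially T: 19, now '.': 29
Total burnt (originally-T cells now '.'): 18

Answer: 18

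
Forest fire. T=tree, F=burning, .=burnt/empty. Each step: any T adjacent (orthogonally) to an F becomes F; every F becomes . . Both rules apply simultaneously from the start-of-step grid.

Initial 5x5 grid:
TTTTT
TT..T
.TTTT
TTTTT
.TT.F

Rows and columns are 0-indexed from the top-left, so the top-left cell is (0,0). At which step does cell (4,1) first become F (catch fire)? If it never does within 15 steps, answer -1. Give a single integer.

Step 1: cell (4,1)='T' (+1 fires, +1 burnt)
Step 2: cell (4,1)='T' (+2 fires, +1 burnt)
Step 3: cell (4,1)='T' (+3 fires, +2 burnt)
Step 4: cell (4,1)='T' (+4 fires, +3 burnt)
Step 5: cell (4,1)='F' (+4 fires, +4 burnt)
  -> target ignites at step 5
Step 6: cell (4,1)='.' (+2 fires, +4 burnt)
Step 7: cell (4,1)='.' (+2 fires, +2 burnt)
Step 8: cell (4,1)='.' (+1 fires, +2 burnt)
Step 9: cell (4,1)='.' (+0 fires, +1 burnt)
  fire out at step 9

5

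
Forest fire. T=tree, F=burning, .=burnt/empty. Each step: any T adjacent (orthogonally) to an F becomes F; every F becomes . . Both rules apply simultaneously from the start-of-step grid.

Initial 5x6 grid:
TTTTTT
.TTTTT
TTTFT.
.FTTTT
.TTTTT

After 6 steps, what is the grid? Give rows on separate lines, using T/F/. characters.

Step 1: 7 trees catch fire, 2 burn out
  TTTTTT
  .TTFTT
  TFF.F.
  ..FFTT
  .FTTTT
Step 2: 8 trees catch fire, 7 burn out
  TTTFTT
  .FF.FT
  F.....
  ....FT
  ..FFTT
Step 3: 6 trees catch fire, 8 burn out
  TFF.FT
  .....F
  ......
  .....F
  ....FT
Step 4: 3 trees catch fire, 6 burn out
  F....F
  ......
  ......
  ......
  .....F
Step 5: 0 trees catch fire, 3 burn out
  ......
  ......
  ......
  ......
  ......
Step 6: 0 trees catch fire, 0 burn out
  ......
  ......
  ......
  ......
  ......

......
......
......
......
......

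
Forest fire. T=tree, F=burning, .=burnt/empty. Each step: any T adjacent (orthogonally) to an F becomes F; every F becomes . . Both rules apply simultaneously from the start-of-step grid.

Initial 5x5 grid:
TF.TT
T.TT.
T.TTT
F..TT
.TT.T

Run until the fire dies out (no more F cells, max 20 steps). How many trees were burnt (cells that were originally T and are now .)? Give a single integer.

Step 1: +2 fires, +2 burnt (F count now 2)
Step 2: +1 fires, +2 burnt (F count now 1)
Step 3: +0 fires, +1 burnt (F count now 0)
Fire out after step 3
Initially T: 15, now '.': 13
Total burnt (originally-T cells now '.'): 3

Answer: 3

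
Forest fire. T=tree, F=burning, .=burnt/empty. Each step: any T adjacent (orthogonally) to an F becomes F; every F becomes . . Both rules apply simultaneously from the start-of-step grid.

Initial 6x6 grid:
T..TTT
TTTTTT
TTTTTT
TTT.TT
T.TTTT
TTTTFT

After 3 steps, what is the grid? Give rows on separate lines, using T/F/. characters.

Step 1: 3 trees catch fire, 1 burn out
  T..TTT
  TTTTTT
  TTTTTT
  TTT.TT
  T.TTFT
  TTTF.F
Step 2: 4 trees catch fire, 3 burn out
  T..TTT
  TTTTTT
  TTTTTT
  TTT.FT
  T.TF.F
  TTF...
Step 3: 4 trees catch fire, 4 burn out
  T..TTT
  TTTTTT
  TTTTFT
  TTT..F
  T.F...
  TF....

T..TTT
TTTTTT
TTTTFT
TTT..F
T.F...
TF....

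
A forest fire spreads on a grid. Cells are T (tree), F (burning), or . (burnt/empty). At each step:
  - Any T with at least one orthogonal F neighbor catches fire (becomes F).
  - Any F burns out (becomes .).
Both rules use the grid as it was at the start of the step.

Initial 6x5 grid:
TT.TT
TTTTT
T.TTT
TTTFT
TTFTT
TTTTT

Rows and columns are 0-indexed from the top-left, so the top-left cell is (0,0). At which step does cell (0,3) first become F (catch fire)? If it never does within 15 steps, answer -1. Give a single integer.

Step 1: cell (0,3)='T' (+6 fires, +2 burnt)
Step 2: cell (0,3)='T' (+8 fires, +6 burnt)
Step 3: cell (0,3)='F' (+6 fires, +8 burnt)
  -> target ignites at step 3
Step 4: cell (0,3)='.' (+3 fires, +6 burnt)
Step 5: cell (0,3)='.' (+2 fires, +3 burnt)
Step 6: cell (0,3)='.' (+1 fires, +2 burnt)
Step 7: cell (0,3)='.' (+0 fires, +1 burnt)
  fire out at step 7

3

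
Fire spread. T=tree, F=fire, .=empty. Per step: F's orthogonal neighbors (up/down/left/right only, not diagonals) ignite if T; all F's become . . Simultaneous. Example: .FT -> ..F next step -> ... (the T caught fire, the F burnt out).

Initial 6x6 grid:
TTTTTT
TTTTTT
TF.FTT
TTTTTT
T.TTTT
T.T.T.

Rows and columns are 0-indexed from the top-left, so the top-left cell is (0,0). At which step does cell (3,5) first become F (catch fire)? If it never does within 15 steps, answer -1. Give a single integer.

Step 1: cell (3,5)='T' (+6 fires, +2 burnt)
Step 2: cell (3,5)='T' (+10 fires, +6 burnt)
Step 3: cell (3,5)='F' (+8 fires, +10 burnt)
  -> target ignites at step 3
Step 4: cell (3,5)='.' (+5 fires, +8 burnt)
Step 5: cell (3,5)='.' (+0 fires, +5 burnt)
  fire out at step 5

3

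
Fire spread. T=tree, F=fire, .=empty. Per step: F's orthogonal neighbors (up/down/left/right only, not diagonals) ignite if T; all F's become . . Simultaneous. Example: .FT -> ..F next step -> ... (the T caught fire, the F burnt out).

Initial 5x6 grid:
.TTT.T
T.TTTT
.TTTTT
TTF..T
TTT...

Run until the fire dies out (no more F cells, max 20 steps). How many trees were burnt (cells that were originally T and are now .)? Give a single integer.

Step 1: +3 fires, +1 burnt (F count now 3)
Step 2: +5 fires, +3 burnt (F count now 5)
Step 3: +4 fires, +5 burnt (F count now 4)
Step 4: +4 fires, +4 burnt (F count now 4)
Step 5: +2 fires, +4 burnt (F count now 2)
Step 6: +1 fires, +2 burnt (F count now 1)
Step 7: +0 fires, +1 burnt (F count now 0)
Fire out after step 7
Initially T: 20, now '.': 29
Total burnt (originally-T cells now '.'): 19

Answer: 19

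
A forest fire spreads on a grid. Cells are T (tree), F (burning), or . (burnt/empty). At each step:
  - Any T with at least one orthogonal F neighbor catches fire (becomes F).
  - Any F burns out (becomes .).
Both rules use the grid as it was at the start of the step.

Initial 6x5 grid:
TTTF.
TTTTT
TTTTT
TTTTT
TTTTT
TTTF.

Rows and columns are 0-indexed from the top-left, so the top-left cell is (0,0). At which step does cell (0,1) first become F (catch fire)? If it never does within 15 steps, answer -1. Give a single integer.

Step 1: cell (0,1)='T' (+4 fires, +2 burnt)
Step 2: cell (0,1)='F' (+8 fires, +4 burnt)
  -> target ignites at step 2
Step 3: cell (0,1)='.' (+8 fires, +8 burnt)
Step 4: cell (0,1)='.' (+4 fires, +8 burnt)
Step 5: cell (0,1)='.' (+2 fires, +4 burnt)
Step 6: cell (0,1)='.' (+0 fires, +2 burnt)
  fire out at step 6

2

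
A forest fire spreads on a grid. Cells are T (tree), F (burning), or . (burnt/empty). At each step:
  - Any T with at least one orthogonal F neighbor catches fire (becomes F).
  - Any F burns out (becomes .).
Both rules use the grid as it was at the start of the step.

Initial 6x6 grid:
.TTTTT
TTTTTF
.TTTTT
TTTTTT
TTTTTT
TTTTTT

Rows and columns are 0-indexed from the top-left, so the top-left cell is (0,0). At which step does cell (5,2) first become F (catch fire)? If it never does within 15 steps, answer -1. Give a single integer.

Step 1: cell (5,2)='T' (+3 fires, +1 burnt)
Step 2: cell (5,2)='T' (+4 fires, +3 burnt)
Step 3: cell (5,2)='T' (+5 fires, +4 burnt)
Step 4: cell (5,2)='T' (+6 fires, +5 burnt)
Step 5: cell (5,2)='T' (+6 fires, +6 burnt)
Step 6: cell (5,2)='T' (+3 fires, +6 burnt)
Step 7: cell (5,2)='F' (+3 fires, +3 burnt)
  -> target ignites at step 7
Step 8: cell (5,2)='.' (+2 fires, +3 burnt)
Step 9: cell (5,2)='.' (+1 fires, +2 burnt)
Step 10: cell (5,2)='.' (+0 fires, +1 burnt)
  fire out at step 10

7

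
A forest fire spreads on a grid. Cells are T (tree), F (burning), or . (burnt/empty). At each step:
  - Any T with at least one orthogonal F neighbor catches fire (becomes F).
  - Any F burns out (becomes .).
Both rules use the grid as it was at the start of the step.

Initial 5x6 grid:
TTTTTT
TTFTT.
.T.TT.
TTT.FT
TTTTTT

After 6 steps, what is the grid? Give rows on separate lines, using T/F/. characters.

Step 1: 6 trees catch fire, 2 burn out
  TTFTTT
  TF.FT.
  .T.TF.
  TTT..F
  TTTTFT
Step 2: 8 trees catch fire, 6 burn out
  TF.FTT
  F...F.
  .F.F..
  TTT...
  TTTF.F
Step 3: 4 trees catch fire, 8 burn out
  F...FT
  ......
  ......
  TFT...
  TTF...
Step 4: 4 trees catch fire, 4 burn out
  .....F
  ......
  ......
  F.F...
  TF....
Step 5: 1 trees catch fire, 4 burn out
  ......
  ......
  ......
  ......
  F.....
Step 6: 0 trees catch fire, 1 burn out
  ......
  ......
  ......
  ......
  ......

......
......
......
......
......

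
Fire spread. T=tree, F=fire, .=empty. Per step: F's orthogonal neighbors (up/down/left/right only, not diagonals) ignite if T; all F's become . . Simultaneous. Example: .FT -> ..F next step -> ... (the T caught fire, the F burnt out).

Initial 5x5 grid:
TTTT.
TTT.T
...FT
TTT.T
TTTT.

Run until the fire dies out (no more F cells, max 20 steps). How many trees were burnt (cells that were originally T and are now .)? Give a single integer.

Answer: 3

Derivation:
Step 1: +1 fires, +1 burnt (F count now 1)
Step 2: +2 fires, +1 burnt (F count now 2)
Step 3: +0 fires, +2 burnt (F count now 0)
Fire out after step 3
Initially T: 17, now '.': 11
Total burnt (originally-T cells now '.'): 3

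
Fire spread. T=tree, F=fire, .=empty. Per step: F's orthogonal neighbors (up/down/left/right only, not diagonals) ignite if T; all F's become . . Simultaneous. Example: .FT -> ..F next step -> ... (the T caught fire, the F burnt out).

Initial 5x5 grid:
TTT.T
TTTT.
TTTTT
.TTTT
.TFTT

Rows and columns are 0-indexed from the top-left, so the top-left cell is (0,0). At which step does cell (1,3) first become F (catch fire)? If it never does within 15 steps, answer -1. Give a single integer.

Step 1: cell (1,3)='T' (+3 fires, +1 burnt)
Step 2: cell (1,3)='T' (+4 fires, +3 burnt)
Step 3: cell (1,3)='T' (+4 fires, +4 burnt)
Step 4: cell (1,3)='F' (+5 fires, +4 burnt)
  -> target ignites at step 4
Step 5: cell (1,3)='.' (+2 fires, +5 burnt)
Step 6: cell (1,3)='.' (+1 fires, +2 burnt)
Step 7: cell (1,3)='.' (+0 fires, +1 burnt)
  fire out at step 7

4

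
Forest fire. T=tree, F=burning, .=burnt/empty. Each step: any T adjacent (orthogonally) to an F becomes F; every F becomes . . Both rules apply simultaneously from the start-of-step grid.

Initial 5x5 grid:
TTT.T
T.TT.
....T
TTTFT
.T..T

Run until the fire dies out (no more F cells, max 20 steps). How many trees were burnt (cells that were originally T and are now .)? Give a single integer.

Answer: 7

Derivation:
Step 1: +2 fires, +1 burnt (F count now 2)
Step 2: +3 fires, +2 burnt (F count now 3)
Step 3: +2 fires, +3 burnt (F count now 2)
Step 4: +0 fires, +2 burnt (F count now 0)
Fire out after step 4
Initially T: 14, now '.': 18
Total burnt (originally-T cells now '.'): 7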